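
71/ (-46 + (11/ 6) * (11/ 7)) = -2982/ 1811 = -1.65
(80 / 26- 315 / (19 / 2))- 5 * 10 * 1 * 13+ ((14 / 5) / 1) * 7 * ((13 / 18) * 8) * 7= 112.63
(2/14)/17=1/119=0.01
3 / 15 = 1 / 5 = 0.20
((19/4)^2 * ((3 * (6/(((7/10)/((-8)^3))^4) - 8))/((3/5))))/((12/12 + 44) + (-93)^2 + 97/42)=558173949785559717/25055807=22277228978.72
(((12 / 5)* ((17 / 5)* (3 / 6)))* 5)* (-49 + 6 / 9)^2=142970 / 3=47656.67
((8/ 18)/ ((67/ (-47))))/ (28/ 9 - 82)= 94/ 23785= 0.00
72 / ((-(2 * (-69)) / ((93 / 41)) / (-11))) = -12276 / 943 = -13.02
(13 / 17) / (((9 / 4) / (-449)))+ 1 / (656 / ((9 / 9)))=-152.60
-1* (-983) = 983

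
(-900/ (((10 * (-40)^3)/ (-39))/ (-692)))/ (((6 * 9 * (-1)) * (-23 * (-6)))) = -2249/ 441600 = -0.01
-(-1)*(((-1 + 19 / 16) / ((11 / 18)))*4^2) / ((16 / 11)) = 27 / 8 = 3.38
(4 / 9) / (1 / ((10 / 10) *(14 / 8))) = 7 / 9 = 0.78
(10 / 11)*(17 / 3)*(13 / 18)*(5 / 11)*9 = 5525 / 363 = 15.22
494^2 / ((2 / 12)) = 1464216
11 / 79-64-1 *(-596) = 42039 / 79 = 532.14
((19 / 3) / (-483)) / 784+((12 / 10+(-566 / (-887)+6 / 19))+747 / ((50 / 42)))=301362885618841 / 478631941200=629.63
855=855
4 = 4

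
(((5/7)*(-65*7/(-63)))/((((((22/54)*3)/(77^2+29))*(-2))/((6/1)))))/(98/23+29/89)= -16447.99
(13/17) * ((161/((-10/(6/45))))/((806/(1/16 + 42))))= -108353/1264800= -0.09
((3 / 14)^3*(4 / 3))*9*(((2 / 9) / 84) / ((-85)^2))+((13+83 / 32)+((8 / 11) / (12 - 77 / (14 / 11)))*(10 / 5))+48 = 37649046734833 / 592303650400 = 63.56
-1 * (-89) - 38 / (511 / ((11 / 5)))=226977 / 2555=88.84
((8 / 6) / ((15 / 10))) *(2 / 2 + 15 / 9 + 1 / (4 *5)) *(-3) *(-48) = 347.73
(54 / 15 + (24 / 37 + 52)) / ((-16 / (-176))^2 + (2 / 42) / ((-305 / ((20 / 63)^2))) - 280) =-6401760471414 / 31866367791535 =-0.20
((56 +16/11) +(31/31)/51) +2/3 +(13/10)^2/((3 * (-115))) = 125021299/2150500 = 58.14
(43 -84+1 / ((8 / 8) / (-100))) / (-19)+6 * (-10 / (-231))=11237 / 1463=7.68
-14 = -14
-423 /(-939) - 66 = -20517 /313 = -65.55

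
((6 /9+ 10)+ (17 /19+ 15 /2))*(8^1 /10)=4346 /285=15.25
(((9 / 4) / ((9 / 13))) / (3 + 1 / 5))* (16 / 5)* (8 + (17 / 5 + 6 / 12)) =1547 / 40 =38.68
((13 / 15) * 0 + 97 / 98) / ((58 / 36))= 873 / 1421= 0.61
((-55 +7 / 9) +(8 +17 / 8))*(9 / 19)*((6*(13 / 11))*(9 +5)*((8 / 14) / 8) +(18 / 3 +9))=-771525 / 1672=-461.44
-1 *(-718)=718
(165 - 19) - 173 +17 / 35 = -928 / 35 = -26.51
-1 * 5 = -5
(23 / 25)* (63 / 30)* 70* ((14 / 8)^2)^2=1268.40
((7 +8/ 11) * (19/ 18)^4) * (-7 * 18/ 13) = -77540995/ 833976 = -92.98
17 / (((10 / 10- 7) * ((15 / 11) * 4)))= -187 / 360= -0.52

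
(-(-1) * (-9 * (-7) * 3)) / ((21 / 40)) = 360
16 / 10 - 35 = -167 / 5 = -33.40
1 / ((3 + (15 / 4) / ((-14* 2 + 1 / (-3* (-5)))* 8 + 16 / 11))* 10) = 73264 / 2185545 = 0.03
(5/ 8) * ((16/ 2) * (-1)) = -5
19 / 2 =9.50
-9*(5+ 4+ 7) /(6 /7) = -168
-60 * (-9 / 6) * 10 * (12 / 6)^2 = 3600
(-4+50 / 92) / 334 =-159 / 15364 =-0.01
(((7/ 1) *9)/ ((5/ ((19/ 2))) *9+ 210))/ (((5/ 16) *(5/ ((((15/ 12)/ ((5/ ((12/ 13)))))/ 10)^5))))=96957/ 78899762500000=0.00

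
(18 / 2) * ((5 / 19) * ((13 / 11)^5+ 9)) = 26.78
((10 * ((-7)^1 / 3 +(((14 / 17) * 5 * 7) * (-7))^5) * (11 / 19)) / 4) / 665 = -2238136140417318427 / 3075410262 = -727752055.74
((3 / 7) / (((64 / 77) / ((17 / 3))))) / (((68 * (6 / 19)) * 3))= 209 / 4608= 0.05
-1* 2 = -2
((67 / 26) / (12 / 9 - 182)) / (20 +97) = -67 / 549588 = -0.00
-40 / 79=-0.51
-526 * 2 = -1052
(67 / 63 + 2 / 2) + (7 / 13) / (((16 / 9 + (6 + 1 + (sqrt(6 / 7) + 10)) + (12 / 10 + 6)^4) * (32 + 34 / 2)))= 2741186769353958505 / 1328418666345096963 - 31640625 * sqrt(42) / 147602074038344107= 2.06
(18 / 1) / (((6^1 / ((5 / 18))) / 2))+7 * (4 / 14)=3.67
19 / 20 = 0.95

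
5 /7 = 0.71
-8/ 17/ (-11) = 8/ 187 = 0.04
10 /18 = 5 /9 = 0.56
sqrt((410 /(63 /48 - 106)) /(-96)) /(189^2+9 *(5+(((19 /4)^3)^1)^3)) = 0.00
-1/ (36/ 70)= -35/ 18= -1.94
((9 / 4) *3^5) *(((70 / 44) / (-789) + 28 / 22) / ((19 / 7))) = 112556871 / 439736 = 255.96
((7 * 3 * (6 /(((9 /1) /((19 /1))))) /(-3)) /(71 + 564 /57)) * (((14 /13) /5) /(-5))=70756 /1498575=0.05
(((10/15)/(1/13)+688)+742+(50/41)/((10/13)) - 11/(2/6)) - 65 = 1342.25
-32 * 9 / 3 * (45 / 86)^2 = -48600 / 1849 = -26.28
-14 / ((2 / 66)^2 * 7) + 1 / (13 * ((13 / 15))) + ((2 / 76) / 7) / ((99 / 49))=-1384666871 / 635778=-2177.91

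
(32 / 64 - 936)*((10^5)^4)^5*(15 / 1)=-140325000000000000000000000000000000000000000000000000000000000000000000000000000000000000000000000000000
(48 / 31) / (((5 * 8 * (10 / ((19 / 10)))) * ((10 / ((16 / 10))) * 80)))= 57 / 3875000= 0.00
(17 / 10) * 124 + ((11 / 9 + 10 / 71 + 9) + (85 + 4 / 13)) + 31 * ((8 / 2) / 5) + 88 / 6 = 14368511 / 41535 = 345.94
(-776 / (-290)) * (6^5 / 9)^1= 335232 / 145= 2311.94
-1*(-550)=550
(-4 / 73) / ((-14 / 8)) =16 / 511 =0.03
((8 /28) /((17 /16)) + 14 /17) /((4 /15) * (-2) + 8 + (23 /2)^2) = 7800 /997577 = 0.01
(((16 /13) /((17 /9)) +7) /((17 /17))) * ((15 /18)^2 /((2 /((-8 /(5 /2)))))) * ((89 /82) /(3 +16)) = -39605 /81549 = -0.49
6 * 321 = 1926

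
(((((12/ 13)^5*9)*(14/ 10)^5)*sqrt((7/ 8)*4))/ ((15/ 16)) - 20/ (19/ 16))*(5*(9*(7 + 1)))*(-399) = 2419200 - 2883454243504128*sqrt(14)/ 1160290625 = -6879244.40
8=8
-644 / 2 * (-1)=322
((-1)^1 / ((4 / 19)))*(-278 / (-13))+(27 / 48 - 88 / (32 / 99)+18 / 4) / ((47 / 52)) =-970729 / 2444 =-397.19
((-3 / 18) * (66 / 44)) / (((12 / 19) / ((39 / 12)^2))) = -3211 / 768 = -4.18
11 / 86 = 0.13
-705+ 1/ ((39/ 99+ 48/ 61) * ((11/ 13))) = -1673406/ 2377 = -704.00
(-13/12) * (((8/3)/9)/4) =-13/162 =-0.08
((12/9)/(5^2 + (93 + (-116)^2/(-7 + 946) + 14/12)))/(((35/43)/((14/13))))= 215344/16295955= 0.01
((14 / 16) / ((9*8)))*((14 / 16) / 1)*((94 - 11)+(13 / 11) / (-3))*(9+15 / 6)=10.10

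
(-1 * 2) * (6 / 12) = -1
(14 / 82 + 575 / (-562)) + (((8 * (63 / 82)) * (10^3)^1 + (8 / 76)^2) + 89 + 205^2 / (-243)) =6061.56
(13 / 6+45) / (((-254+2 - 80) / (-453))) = 42733 / 664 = 64.36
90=90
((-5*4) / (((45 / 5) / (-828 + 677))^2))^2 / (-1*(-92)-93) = -207954240400 / 6561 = -31695509.89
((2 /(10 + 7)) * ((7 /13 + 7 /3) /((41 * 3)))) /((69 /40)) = 8960 /5626881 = 0.00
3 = 3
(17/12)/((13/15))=85/52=1.63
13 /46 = 0.28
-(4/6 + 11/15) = -7/5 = -1.40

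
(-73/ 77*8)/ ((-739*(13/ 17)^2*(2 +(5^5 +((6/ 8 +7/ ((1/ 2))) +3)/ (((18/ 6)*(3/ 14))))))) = 3037968/ 546059795281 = 0.00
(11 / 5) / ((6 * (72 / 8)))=11 / 270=0.04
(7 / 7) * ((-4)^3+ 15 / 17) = -1073 / 17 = -63.12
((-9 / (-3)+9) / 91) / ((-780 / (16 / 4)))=-4 / 5915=-0.00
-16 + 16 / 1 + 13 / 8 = 13 / 8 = 1.62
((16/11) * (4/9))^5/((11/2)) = 2147483648/104608905489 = 0.02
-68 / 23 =-2.96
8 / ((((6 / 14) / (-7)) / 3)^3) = -941192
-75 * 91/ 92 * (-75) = 5563.86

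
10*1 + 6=16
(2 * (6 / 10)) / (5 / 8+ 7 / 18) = 432 / 365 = 1.18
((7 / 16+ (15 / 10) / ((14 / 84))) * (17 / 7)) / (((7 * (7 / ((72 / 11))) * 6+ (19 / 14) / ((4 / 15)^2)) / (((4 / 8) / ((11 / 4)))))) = 30804 / 473099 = 0.07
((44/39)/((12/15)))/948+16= 591607/36972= 16.00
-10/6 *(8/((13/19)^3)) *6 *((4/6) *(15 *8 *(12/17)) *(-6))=3160627200/37349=84624.15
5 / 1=5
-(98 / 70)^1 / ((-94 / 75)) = 105 / 94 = 1.12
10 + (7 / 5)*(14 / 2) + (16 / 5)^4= 77911 / 625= 124.66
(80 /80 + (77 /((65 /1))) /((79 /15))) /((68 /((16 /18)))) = 148 /9243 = 0.02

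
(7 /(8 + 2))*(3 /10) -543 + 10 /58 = -1573591 /2900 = -542.62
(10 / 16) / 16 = 5 / 128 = 0.04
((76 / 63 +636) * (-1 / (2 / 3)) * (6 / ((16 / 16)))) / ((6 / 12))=-80288 / 7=-11469.71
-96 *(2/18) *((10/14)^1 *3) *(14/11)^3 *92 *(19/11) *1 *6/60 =-10963456/14641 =-748.82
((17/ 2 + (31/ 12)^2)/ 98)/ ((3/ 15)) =10925/ 14112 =0.77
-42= -42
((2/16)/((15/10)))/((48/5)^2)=25/27648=0.00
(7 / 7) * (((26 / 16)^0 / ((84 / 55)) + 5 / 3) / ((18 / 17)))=1105 / 504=2.19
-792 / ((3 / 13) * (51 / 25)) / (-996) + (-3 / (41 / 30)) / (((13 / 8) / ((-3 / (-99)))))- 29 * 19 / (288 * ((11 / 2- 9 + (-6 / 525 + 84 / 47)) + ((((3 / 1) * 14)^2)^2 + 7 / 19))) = 146887759178426896115 / 89121507357290131152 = 1.65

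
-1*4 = -4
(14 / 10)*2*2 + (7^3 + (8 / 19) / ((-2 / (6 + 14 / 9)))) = 296693 / 855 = 347.01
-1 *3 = -3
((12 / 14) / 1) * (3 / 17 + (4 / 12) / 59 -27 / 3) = -53066 / 7021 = -7.56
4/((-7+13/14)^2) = 784/7225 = 0.11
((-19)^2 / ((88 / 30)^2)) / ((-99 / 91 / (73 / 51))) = -59953075 / 1086096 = -55.20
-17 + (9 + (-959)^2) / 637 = 908861 / 637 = 1426.78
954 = 954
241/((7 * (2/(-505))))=-121705/14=-8693.21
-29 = -29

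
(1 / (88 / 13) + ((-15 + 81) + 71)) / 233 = 12069 / 20504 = 0.59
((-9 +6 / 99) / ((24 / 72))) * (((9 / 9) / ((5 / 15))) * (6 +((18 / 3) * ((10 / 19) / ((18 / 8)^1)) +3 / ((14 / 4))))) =-972320 / 1463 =-664.61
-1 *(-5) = 5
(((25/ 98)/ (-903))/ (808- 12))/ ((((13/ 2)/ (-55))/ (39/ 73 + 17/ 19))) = 1362625/ 317531427486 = 0.00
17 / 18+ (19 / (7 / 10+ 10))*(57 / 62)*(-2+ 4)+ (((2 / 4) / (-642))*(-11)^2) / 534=89469373 / 21255336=4.21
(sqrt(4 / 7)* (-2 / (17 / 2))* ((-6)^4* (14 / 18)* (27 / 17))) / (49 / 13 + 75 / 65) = -6318* sqrt(7) / 289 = -57.84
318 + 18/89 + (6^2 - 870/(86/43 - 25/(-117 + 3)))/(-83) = 602708088/1868911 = 322.49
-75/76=-0.99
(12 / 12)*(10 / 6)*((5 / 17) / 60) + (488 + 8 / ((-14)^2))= 14635613 / 29988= 488.05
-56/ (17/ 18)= -1008/ 17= -59.29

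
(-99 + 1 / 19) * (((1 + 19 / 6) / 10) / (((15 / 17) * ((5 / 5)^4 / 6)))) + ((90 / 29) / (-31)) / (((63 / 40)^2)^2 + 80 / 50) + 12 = -272958259802944 / 1017120308523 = -268.36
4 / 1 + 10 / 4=13 / 2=6.50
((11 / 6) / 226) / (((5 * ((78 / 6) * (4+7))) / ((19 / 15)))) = 19 / 1322100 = 0.00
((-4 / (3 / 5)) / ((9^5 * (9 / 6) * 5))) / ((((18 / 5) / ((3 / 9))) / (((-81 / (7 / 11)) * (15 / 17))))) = 0.00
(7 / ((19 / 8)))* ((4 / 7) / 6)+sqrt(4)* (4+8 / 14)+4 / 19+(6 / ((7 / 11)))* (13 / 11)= 20.78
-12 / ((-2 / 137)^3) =7714059 / 2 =3857029.50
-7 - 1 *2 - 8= -17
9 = 9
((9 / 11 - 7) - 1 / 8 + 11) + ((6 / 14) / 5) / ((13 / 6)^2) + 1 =2972919 / 520520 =5.71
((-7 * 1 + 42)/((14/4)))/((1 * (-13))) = -10/13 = -0.77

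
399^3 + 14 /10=63521200.40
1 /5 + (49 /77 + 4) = 266 /55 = 4.84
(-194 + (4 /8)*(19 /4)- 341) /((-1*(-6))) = -4261 /48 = -88.77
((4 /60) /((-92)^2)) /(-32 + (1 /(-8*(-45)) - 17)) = -3 /18662062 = -0.00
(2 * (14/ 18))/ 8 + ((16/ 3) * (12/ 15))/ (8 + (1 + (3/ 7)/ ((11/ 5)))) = 777/ 1180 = 0.66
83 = 83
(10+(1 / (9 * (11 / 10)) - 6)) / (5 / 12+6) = 232 / 363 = 0.64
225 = 225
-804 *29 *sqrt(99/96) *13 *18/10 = -681993 *sqrt(66)/10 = -554053.73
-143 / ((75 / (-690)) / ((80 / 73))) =105248 / 73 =1441.75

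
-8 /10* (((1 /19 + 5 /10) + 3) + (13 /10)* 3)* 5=-2832 /95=-29.81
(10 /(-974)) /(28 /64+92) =-80 /720273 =-0.00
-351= -351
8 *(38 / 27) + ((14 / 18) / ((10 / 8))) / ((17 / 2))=26008 / 2295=11.33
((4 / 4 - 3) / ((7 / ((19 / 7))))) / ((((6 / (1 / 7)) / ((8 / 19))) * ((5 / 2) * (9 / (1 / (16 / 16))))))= -0.00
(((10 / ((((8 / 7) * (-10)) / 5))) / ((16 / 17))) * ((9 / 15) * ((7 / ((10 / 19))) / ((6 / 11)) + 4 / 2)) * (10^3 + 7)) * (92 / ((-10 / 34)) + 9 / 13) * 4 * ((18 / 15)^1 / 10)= 11545066285179 / 1040000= 11101025.27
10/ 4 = 5/ 2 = 2.50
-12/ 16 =-3/ 4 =-0.75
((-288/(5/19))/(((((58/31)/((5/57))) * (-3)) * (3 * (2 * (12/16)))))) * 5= 4960/261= 19.00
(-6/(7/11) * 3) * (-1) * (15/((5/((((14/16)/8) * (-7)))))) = -64.97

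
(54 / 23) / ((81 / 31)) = 62 / 69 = 0.90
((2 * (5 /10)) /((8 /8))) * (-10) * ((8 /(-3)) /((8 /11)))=110 /3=36.67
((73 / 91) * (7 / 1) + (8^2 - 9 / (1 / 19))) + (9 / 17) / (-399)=-2980037 / 29393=-101.39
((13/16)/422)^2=169/45589504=0.00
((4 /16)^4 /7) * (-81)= -81 /1792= -0.05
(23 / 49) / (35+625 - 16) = 1 / 1372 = 0.00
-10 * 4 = -40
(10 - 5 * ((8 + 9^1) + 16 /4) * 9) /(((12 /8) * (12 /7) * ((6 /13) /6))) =-85085 /18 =-4726.94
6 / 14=0.43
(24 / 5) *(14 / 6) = 56 / 5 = 11.20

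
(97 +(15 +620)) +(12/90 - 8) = 10862/15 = 724.13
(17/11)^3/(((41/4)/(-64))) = -1257728/54571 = -23.05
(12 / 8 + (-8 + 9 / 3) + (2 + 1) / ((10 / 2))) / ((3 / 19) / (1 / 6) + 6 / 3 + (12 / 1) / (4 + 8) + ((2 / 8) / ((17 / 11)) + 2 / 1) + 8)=-18734 / 91145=-0.21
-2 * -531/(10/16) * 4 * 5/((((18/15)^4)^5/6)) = 5626678466796875/1057916215296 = 5318.64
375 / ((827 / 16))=6000 / 827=7.26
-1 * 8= -8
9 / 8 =1.12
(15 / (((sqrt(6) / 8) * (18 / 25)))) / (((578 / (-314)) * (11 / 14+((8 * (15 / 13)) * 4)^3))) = -1207251500 * sqrt(6) / 4027159946367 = -0.00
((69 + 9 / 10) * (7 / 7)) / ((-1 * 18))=-233 / 60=-3.88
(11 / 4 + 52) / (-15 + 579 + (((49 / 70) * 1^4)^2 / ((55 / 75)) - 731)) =-12045 / 36593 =-0.33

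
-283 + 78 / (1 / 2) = -127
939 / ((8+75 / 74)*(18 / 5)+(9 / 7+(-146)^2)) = 1216005 / 27647906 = 0.04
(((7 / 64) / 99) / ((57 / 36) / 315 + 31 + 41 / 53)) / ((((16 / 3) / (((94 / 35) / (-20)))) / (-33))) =470799 / 16298309120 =0.00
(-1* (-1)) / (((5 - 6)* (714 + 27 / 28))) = -28 / 20019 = -0.00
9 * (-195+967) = 6948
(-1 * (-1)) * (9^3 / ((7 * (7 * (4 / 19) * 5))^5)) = 1805076171 / 903920796800000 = 0.00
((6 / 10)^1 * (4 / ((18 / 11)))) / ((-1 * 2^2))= -11 / 30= -0.37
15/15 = 1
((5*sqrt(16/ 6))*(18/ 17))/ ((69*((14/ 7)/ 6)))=60*sqrt(6)/ 391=0.38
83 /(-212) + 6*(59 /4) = 18679 /212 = 88.11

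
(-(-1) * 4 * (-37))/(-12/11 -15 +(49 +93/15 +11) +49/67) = -545380/187347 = -2.91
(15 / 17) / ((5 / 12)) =36 / 17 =2.12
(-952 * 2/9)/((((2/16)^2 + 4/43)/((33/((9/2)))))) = -115275776/8073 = -14279.17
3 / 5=0.60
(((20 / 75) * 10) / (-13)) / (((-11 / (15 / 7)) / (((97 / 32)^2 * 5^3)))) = 5880625 / 128128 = 45.90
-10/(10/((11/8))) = -1.38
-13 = -13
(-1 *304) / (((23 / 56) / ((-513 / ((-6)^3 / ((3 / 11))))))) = -121296 / 253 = -479.43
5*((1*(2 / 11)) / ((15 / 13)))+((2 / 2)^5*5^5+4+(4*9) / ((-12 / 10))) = 3099.79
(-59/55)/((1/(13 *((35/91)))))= -59/11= -5.36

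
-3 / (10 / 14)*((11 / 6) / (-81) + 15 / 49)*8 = -27004 / 2835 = -9.53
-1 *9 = -9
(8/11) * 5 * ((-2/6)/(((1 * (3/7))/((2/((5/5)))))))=-560/99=-5.66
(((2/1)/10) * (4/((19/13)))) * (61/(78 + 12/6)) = 793/1900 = 0.42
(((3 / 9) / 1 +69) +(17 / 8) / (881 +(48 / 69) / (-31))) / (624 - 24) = 0.12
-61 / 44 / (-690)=61 / 30360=0.00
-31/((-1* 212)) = 31/212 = 0.15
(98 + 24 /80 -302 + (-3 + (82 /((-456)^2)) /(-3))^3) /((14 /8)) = -5000219547548309467 /37929126941614080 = -131.83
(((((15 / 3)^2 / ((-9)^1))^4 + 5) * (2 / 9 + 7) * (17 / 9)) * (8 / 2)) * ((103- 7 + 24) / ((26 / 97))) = 279294428000 / 177147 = 1576625.22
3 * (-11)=-33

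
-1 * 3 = -3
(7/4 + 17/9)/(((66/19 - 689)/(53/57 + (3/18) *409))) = -1031887/2813400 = -0.37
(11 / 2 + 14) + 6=51 / 2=25.50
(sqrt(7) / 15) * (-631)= -631 * sqrt(7) / 15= -111.30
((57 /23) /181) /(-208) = -57 /865904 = -0.00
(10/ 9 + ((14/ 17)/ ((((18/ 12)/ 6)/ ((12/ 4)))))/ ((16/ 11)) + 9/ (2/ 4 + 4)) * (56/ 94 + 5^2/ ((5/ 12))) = 4316144/ 7191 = 600.21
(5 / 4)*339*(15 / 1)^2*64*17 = 103734000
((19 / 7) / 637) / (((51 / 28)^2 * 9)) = 304 / 2130219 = 0.00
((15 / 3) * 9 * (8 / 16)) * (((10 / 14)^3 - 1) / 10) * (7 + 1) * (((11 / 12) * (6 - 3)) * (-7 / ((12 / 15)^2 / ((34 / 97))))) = 4586175 / 38024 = 120.61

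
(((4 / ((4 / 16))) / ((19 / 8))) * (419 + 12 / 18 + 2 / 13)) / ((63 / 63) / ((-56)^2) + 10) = 282.82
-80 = -80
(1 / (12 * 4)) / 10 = 1 / 480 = 0.00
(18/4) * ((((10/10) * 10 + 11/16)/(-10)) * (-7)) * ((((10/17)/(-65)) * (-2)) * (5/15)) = 3591/17680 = 0.20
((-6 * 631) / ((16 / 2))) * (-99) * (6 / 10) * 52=7308873 / 5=1461774.60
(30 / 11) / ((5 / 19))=114 / 11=10.36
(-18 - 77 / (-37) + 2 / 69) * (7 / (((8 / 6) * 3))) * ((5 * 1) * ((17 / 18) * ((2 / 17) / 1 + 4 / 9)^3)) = -112887616415 / 4840817337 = -23.32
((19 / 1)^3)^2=47045881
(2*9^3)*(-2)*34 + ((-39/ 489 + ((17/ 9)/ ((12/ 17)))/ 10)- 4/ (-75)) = -87266336521/ 880200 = -99143.76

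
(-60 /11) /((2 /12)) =-360 /11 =-32.73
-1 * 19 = -19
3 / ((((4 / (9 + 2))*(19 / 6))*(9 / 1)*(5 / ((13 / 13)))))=11 / 190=0.06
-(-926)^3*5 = 3970113880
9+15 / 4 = 51 / 4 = 12.75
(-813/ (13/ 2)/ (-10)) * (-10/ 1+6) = -50.03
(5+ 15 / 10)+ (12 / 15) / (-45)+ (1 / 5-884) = -394793 / 450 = -877.32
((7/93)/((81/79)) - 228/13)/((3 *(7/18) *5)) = -684134/228501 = -2.99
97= 97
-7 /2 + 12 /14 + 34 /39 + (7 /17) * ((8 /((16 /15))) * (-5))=-79882 /4641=-17.21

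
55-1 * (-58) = 113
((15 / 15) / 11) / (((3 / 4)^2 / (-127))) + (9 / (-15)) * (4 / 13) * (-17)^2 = -475412 / 6435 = -73.88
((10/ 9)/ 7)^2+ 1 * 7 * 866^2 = 5249692.03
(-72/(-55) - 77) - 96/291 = -405571/5335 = -76.02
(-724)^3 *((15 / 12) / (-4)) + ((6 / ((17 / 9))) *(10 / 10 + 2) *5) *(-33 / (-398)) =401206289425 / 3383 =118594823.95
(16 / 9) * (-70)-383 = -507.44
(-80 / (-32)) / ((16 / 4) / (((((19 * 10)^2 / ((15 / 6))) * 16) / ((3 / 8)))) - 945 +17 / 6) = -3465600 / 1306069111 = -0.00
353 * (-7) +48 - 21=-2444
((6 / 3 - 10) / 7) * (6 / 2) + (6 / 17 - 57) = -7149 / 119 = -60.08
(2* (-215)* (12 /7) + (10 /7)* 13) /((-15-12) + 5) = 2515 /77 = 32.66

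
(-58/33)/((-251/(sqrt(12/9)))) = 116 * sqrt(3)/24849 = 0.01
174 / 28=87 / 14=6.21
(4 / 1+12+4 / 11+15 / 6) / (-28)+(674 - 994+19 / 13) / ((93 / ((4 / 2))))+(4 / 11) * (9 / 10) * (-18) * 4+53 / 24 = -26884601 / 930930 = -28.88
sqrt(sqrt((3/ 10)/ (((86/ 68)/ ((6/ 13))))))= 2795^(3/ 4) *sqrt(3) *34^(1/ 4)/ 2795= 0.58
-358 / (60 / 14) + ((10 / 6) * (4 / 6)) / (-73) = -274457 / 3285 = -83.55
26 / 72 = 13 / 36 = 0.36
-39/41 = -0.95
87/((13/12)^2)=12528/169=74.13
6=6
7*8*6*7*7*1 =16464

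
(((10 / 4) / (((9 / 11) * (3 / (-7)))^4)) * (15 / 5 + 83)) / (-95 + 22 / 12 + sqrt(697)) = -8449736465170 / 50910099183 - 30231615260 * sqrt(697) / 16970033061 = -213.01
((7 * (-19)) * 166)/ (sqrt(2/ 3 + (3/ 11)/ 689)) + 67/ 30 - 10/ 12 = -27030.49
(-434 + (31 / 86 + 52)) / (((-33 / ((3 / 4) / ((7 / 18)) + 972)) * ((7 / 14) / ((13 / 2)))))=1939228785 / 13244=146423.19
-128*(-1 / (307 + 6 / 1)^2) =128 / 97969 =0.00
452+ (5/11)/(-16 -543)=2779343/6149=452.00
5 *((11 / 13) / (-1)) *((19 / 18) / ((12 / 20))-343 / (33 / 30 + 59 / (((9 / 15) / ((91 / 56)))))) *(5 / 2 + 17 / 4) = 21366125 / 2007928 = 10.64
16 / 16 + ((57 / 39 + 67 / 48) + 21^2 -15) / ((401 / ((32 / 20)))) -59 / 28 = 1322453 / 2189460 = 0.60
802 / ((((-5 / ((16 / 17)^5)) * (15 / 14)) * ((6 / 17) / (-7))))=41206939648 / 18792225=2192.77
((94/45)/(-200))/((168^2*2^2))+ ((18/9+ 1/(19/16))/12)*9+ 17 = 184669631107/9652608000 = 19.13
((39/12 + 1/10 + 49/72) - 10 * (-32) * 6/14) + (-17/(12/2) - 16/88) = 138.16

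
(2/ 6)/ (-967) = -1/ 2901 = -0.00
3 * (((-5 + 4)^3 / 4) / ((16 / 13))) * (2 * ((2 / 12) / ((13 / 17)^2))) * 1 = -289 / 832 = -0.35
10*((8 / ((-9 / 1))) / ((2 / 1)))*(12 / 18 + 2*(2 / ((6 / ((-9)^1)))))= 640 / 27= 23.70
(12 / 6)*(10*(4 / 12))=20 / 3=6.67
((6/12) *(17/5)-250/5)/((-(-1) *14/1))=-3.45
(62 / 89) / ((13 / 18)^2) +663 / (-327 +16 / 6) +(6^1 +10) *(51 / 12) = 984801799 / 14634893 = 67.29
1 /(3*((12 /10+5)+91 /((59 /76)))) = 295 /109227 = 0.00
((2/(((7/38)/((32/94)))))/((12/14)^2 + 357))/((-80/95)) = -10108/823863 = -0.01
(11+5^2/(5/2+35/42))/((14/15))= 555/28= 19.82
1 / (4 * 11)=1 / 44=0.02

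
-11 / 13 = -0.85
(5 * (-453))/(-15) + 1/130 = 19631/130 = 151.01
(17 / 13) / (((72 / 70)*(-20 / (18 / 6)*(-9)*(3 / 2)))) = 119 / 8424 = 0.01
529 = 529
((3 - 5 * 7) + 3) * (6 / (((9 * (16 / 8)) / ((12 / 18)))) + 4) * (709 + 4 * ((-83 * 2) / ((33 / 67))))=23242282 / 297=78256.84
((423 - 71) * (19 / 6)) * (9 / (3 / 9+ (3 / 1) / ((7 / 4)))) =210672 / 43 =4899.35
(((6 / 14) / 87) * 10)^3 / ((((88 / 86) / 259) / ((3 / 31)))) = 0.00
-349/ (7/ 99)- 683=-39332/ 7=-5618.86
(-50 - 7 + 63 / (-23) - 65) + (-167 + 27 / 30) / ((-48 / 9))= -344431 / 3680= -93.60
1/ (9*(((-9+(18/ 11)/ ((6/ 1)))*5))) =-0.00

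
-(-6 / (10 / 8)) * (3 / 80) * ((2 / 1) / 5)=9 / 125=0.07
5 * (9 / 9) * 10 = 50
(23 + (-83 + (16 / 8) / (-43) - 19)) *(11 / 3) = -12463 / 43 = -289.84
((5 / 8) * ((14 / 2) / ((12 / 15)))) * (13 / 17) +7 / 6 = 8729 / 1632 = 5.35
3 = 3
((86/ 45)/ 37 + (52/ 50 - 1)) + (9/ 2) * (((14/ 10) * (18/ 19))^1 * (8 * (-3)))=-22642823/ 158175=-143.15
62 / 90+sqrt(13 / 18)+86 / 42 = sqrt(26) / 6+862 / 315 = 3.59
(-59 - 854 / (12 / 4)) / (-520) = 0.66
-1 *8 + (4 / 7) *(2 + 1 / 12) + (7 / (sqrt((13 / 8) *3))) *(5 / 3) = -143 / 21 + 70 *sqrt(78) / 117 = -1.53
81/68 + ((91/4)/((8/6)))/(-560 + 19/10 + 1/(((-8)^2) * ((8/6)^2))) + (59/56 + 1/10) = 31475909147/13601352520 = 2.31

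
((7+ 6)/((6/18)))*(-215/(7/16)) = -134160/7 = -19165.71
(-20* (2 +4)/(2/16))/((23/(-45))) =43200/23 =1878.26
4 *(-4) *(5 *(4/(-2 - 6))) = 40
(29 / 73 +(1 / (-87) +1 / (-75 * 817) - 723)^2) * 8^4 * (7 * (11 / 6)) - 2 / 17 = 11964156448326953369487038 / 435403491880625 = 27478319929.52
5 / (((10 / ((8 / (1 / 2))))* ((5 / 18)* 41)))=144 / 205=0.70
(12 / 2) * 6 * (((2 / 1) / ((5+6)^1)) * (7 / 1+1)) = 576 / 11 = 52.36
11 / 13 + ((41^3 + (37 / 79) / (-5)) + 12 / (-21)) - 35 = 68886.18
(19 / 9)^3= 6859 / 729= 9.41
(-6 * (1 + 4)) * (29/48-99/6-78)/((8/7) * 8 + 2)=157745/624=252.80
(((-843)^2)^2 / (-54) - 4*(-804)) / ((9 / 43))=-268098007211 / 6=-44683001201.83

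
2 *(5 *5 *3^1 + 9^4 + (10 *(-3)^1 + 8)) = 13228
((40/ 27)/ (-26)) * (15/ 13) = -100/ 1521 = -0.07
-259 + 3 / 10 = -2587 / 10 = -258.70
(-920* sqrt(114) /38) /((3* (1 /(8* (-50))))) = 184000* sqrt(114) /57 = 34466.36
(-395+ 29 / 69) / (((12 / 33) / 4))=-299486 / 69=-4340.38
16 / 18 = 8 / 9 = 0.89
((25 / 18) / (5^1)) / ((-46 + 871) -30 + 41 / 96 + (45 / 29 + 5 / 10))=2320 / 6660543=0.00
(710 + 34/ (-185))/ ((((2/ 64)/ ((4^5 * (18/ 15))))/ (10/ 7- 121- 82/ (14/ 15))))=-37487410937856/ 6475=-5789561534.80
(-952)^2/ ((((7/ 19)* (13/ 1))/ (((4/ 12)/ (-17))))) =-144704/ 39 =-3710.36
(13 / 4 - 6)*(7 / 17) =-77 / 68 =-1.13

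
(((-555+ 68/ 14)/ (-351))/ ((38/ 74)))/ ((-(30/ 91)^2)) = -12966317/ 461700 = -28.08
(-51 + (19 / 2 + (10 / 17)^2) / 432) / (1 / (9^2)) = -38186415 / 9248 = -4129.15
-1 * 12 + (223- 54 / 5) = 1001 / 5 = 200.20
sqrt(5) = 2.24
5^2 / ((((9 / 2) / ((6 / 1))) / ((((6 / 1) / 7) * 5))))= 1000 / 7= 142.86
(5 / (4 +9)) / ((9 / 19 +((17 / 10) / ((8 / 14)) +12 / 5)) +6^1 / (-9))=2280 / 30719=0.07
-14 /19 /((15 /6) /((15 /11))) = -84 /209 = -0.40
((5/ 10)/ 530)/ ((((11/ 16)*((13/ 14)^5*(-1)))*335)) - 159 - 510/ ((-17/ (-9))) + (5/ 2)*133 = -69977345389817/ 725153793650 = -96.50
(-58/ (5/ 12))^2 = 484416/ 25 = 19376.64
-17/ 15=-1.13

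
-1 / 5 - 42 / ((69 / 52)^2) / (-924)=-45611 / 261855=-0.17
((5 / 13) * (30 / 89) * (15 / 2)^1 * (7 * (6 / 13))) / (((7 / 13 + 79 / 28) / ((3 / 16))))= 496125 / 2830022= 0.18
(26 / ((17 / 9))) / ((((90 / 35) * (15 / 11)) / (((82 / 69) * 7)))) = 32.66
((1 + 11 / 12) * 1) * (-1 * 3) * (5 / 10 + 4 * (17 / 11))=-3381 / 88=-38.42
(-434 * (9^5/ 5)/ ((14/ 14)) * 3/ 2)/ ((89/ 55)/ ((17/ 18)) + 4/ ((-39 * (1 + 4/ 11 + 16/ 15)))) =-37473380013069/ 8145526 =-4600486.21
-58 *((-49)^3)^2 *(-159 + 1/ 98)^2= -40585693674190469/ 2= -20292846837095234.50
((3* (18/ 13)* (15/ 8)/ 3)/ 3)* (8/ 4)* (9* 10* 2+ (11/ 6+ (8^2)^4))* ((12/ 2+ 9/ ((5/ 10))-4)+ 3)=34729213515/ 52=667869490.67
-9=-9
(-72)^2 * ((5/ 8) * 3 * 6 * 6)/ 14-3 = 174939/ 7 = 24991.29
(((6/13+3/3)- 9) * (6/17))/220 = -147/12155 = -0.01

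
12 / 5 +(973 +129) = 5522 / 5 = 1104.40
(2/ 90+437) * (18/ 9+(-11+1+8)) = 0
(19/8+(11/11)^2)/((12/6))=27/16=1.69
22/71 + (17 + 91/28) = 5839/284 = 20.56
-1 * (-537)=537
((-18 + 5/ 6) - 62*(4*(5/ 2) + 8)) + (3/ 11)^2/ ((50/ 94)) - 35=-21199687/ 18150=-1168.03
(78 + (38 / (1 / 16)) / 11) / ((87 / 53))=77698 / 957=81.19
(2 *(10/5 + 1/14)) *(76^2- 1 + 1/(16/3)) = 2679687/112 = 23925.78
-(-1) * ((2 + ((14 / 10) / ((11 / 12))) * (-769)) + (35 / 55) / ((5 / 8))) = -12886 / 11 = -1171.45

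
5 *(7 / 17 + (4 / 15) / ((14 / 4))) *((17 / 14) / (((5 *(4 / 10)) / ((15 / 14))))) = 1.59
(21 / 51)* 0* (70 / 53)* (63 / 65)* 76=0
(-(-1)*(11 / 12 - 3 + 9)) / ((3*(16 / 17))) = 1411 / 576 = 2.45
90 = 90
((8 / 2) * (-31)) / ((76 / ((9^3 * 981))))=-22169619 / 19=-1166822.05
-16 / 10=-8 / 5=-1.60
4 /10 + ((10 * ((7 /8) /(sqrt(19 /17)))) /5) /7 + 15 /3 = sqrt(323) /76 + 27 /5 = 5.64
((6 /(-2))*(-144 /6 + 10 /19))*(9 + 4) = 17394 /19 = 915.47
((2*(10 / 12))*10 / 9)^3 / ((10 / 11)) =6.99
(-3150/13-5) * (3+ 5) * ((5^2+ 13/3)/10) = -226336/39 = -5803.49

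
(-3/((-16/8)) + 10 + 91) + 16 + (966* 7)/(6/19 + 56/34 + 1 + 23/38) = 9282789/4610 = 2013.62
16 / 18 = 8 / 9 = 0.89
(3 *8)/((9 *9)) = 8/27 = 0.30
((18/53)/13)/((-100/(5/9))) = -1/6890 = -0.00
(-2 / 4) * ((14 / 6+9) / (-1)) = 17 / 3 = 5.67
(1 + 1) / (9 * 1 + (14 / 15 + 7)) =15 / 127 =0.12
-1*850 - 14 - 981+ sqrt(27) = -1845+ 3*sqrt(3) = -1839.80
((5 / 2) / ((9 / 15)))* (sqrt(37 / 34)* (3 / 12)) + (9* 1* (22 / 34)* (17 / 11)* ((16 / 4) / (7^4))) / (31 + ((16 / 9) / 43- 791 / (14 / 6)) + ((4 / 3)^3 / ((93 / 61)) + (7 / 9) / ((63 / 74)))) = -647838 / 13199379851 + 25* sqrt(1258) / 816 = 1.09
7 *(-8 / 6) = -28 / 3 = -9.33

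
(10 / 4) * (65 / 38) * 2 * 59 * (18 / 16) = 172575 / 304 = 567.68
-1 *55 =-55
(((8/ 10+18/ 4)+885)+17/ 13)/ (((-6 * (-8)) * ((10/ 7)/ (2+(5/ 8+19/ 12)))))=81947663/ 1497600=54.72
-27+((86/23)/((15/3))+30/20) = -5693/230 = -24.75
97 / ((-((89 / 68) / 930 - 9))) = 10.78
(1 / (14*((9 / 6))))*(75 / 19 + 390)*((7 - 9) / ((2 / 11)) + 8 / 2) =-2495 / 19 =-131.32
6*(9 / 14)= 27 / 7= 3.86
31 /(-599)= -31 /599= -0.05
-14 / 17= -0.82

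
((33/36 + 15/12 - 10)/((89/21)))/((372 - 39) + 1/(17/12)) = -5593/1009794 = -0.01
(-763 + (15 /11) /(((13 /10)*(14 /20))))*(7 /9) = -762263 /1287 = -592.28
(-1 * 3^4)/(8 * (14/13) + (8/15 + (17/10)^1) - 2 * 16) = 31590/8249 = 3.83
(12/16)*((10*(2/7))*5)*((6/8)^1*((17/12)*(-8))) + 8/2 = -1219/14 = -87.07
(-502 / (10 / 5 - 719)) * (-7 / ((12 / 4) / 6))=-9.80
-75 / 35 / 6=-5 / 14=-0.36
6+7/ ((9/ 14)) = 16.89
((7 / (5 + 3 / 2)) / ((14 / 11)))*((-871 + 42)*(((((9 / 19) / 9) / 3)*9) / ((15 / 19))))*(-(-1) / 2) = -9119 / 130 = -70.15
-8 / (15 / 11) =-88 / 15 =-5.87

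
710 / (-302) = -355 / 151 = -2.35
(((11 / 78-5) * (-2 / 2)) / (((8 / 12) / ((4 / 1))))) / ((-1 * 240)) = -379 / 3120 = -0.12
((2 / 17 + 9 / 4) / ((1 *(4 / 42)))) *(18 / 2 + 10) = 64239 / 136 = 472.35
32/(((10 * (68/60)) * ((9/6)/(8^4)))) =131072/17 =7710.12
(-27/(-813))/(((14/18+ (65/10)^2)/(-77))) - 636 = -267004392/419779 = -636.06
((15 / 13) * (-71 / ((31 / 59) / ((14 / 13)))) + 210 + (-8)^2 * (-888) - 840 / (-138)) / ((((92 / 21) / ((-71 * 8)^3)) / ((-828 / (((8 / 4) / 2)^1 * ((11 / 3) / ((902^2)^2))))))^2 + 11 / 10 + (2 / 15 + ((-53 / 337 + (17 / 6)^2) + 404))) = -450737658448195273033421662103013501982603382349040189440 / 3279128492811289374873720669041745502169309582942935813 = -137.46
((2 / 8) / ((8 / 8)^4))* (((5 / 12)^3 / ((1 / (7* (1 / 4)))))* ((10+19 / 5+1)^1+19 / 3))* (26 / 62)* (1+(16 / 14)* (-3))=-1751425 / 2571264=-0.68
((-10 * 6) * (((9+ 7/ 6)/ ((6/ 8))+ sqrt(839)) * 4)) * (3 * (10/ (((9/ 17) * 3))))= -13600 * sqrt(839)/ 3 - 1659200/ 27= -192762.10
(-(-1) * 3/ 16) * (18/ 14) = 27/ 112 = 0.24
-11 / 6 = -1.83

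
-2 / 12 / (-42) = 1 / 252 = 0.00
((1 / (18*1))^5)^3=1 / 6746640616477458432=0.00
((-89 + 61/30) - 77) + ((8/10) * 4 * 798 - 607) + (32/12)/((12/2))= 160477/90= 1783.08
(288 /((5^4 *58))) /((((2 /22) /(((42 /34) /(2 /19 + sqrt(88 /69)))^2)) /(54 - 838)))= -27320765423789376 /324680615718125 + 129595442030208 *sqrt(1518) /324680615718125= -68.60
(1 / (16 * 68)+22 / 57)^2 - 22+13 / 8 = -77786265167 / 3845984256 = -20.23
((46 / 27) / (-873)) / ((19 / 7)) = -322 / 447849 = -0.00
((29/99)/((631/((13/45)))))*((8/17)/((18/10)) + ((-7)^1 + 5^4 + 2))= 7155460/86019813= 0.08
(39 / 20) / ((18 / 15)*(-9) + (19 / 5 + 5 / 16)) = -156 / 535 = -0.29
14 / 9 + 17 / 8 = 3.68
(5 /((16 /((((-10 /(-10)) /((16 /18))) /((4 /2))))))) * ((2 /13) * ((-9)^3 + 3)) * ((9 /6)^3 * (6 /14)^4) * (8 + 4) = -107173935 /3995264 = -26.83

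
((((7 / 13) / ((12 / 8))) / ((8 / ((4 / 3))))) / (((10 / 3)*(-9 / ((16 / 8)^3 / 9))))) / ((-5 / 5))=28 / 15795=0.00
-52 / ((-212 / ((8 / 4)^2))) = 52 / 53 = 0.98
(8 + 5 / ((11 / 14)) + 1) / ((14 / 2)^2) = 169 / 539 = 0.31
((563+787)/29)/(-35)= -270/203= -1.33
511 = 511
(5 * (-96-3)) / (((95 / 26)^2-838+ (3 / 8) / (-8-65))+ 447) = 16284840 / 12424331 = 1.31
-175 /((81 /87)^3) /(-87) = 147175 /59049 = 2.49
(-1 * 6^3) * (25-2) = -4968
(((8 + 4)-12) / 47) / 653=0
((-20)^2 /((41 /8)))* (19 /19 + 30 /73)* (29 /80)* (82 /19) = 238960 /1387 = 172.29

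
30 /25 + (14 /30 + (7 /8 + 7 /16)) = 143 /48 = 2.98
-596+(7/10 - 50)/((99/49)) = -614197/990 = -620.40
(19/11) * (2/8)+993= 43711/44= 993.43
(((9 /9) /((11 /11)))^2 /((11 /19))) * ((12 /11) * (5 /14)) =570 /847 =0.67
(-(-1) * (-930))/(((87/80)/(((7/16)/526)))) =-5425/7627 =-0.71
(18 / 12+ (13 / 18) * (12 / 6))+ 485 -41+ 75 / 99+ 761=239323 / 198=1208.70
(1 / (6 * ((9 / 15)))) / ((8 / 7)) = 35 / 144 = 0.24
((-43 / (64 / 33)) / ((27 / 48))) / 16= -2.46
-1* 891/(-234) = 99/26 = 3.81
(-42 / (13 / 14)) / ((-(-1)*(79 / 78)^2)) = -275184 / 6241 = -44.09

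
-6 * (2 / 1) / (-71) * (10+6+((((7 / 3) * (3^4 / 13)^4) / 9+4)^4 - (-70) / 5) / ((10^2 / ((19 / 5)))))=921010958544275139835454482743 / 5905572406500721088875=155956255.41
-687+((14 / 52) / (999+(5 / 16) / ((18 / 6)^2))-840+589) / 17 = -22311401986 / 31793281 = -701.76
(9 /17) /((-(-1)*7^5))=9 /285719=0.00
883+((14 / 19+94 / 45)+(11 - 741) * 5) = -2363369 / 855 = -2764.17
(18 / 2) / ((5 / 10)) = 18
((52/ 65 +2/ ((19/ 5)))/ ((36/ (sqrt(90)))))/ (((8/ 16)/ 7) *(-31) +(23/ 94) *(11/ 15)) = -20727 *sqrt(10)/ 381596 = -0.17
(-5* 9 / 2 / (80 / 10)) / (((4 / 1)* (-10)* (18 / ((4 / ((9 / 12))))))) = 0.02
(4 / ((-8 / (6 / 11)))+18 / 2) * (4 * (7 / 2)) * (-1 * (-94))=126336 / 11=11485.09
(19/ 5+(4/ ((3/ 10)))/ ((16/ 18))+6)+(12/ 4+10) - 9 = 144/ 5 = 28.80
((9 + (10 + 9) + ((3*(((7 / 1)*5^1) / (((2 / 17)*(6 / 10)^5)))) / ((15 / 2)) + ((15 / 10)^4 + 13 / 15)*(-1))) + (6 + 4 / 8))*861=1342230.66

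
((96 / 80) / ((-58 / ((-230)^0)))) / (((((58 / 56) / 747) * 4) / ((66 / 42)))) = -24651 / 4205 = -5.86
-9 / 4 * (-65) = 585 / 4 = 146.25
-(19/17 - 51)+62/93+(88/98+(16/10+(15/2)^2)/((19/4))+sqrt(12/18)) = sqrt(6)/3+15105113/237405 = 64.44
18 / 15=6 / 5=1.20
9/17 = 0.53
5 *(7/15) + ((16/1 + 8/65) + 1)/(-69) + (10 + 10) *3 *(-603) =-162257948/4485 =-36177.91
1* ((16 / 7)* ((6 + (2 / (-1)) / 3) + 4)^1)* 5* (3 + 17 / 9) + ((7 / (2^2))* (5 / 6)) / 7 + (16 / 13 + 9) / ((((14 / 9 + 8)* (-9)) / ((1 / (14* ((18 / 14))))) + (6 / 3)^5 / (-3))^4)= 12506029370488848433 / 23972155513383168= 521.69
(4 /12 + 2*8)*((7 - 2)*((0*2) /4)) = 0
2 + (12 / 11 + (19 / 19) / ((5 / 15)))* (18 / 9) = 112 / 11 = 10.18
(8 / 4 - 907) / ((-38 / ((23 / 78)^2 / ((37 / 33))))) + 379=380.85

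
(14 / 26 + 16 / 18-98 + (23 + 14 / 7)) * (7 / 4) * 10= -146545 / 117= -1252.52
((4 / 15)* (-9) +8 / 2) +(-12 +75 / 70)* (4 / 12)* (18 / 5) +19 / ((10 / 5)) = -141 / 70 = -2.01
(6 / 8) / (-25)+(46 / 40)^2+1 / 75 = 1567 / 1200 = 1.31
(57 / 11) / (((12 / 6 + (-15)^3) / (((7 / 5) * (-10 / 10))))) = 399 / 185515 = 0.00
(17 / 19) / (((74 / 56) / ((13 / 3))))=6188 / 2109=2.93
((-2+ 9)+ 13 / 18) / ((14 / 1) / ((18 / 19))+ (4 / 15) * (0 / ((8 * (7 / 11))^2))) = 139 / 266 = 0.52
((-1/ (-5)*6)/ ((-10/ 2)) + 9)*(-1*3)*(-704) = 462528/ 25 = 18501.12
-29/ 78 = -0.37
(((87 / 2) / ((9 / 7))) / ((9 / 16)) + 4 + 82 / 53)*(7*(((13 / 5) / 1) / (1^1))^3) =289155958 / 35775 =8082.63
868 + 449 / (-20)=16911 / 20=845.55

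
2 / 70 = 1 / 35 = 0.03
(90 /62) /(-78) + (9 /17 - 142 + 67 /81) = -156115451 /1109862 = -140.66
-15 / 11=-1.36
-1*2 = -2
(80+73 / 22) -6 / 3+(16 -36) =1349 / 22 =61.32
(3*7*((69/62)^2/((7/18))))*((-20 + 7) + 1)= -771282/961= -802.58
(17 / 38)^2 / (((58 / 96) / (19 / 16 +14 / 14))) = 30345 / 41876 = 0.72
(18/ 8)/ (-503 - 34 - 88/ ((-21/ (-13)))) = -189/ 49684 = -0.00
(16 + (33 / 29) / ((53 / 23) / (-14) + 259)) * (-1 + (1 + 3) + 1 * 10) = 502875178 / 2417005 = 208.06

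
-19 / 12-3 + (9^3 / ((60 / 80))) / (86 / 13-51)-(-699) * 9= 43375517 / 6924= 6264.52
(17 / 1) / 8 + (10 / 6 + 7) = 10.79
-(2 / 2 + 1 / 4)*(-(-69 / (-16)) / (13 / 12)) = 1035 / 208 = 4.98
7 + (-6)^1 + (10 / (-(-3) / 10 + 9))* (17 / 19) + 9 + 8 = 33506 / 1767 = 18.96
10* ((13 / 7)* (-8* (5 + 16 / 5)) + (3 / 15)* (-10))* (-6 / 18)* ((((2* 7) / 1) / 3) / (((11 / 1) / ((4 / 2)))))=3152 / 9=350.22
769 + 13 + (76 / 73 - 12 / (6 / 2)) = 56870 / 73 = 779.04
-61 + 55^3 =166314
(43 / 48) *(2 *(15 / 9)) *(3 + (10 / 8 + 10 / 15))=12685 / 864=14.68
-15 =-15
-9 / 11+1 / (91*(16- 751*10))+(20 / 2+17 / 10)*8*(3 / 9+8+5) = 9355726915 / 7501494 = 1247.18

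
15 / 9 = 5 / 3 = 1.67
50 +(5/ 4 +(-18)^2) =1501/ 4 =375.25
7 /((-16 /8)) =-7 /2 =-3.50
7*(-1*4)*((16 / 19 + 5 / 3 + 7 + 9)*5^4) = -18462500 / 57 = -323903.51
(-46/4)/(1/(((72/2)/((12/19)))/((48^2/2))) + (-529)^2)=-437/10634726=-0.00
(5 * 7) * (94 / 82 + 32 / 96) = 6370 / 123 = 51.79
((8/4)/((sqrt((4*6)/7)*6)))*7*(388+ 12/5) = 3416*sqrt(42)/45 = 491.96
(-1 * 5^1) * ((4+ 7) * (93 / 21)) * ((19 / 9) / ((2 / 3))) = -32395 / 42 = -771.31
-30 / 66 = -5 / 11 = -0.45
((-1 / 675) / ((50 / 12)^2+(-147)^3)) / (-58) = -2 / 248720391525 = -0.00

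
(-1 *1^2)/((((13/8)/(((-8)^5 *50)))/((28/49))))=52428800/91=576140.66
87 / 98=0.89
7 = 7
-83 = -83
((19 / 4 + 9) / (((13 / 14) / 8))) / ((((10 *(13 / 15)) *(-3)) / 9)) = -6930 / 169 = -41.01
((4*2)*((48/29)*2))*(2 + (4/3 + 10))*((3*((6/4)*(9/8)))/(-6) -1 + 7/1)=52800/29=1820.69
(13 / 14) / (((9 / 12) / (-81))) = -702 / 7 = -100.29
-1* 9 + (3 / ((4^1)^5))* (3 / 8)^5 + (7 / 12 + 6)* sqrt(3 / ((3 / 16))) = 1744832651 / 100663296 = 17.33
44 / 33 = 4 / 3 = 1.33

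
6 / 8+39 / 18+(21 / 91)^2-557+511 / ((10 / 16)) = 2672599 / 10140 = 263.57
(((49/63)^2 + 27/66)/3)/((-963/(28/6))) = -0.00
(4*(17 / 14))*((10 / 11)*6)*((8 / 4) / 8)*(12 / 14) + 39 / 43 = 152601 / 23177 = 6.58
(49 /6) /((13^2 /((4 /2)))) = 49 /507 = 0.10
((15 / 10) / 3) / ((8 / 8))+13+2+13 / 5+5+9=321 / 10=32.10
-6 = -6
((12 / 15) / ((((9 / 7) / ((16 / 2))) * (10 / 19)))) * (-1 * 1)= -2128 / 225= -9.46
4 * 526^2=1106704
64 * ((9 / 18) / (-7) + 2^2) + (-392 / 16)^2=23847 / 28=851.68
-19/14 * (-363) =6897/14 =492.64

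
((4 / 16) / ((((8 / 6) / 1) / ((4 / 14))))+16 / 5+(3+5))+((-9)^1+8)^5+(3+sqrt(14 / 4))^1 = sqrt(14) / 2+3711 / 280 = 15.12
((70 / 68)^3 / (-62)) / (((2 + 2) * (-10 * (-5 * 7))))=-245 / 19494784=-0.00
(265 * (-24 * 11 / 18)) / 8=-2915 / 6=-485.83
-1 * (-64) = 64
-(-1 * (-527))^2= -277729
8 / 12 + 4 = 4.67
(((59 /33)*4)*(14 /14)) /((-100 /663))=-13039 /275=-47.41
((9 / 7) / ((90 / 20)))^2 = 4 / 49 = 0.08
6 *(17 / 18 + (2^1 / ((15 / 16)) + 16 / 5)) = 113 / 3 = 37.67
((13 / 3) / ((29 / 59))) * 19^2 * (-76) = -21043412 / 87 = -241878.30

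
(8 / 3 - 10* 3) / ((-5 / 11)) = 902 / 15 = 60.13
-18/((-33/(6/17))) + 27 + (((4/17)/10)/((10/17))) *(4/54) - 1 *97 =-8811076/126225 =-69.80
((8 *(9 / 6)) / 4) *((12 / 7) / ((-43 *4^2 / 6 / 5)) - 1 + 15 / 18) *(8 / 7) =-1744 / 2107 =-0.83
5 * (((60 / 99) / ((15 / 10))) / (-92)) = -50 / 2277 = -0.02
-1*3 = -3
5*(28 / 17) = 140 / 17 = 8.24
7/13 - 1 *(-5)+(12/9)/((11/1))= 2428/429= 5.66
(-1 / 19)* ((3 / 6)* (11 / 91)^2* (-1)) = 121 / 314678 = 0.00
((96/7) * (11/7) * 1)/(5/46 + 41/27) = 1311552/99029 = 13.24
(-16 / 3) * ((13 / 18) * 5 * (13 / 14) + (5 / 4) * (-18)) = 19300 / 189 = 102.12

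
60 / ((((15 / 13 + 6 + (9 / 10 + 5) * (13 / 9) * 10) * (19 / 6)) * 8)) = 0.03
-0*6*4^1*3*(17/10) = 0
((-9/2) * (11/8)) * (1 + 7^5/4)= -1664289/64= -26004.52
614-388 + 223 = 449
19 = 19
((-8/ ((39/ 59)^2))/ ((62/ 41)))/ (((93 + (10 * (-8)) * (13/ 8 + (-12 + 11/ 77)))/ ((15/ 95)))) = -0.00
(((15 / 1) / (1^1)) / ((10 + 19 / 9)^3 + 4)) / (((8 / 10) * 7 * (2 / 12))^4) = 110716875 / 9972371024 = 0.01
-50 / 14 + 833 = 829.43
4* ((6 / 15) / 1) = 8 / 5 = 1.60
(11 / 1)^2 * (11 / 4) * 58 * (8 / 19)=154396 / 19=8126.11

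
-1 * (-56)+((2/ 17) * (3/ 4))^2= 64745/ 1156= 56.01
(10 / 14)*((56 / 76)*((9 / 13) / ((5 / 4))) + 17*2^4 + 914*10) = 6723.15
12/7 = 1.71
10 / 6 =5 / 3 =1.67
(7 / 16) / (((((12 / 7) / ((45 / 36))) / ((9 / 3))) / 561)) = 137445 / 256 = 536.89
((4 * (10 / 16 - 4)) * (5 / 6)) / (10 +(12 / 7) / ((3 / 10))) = -63 / 88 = -0.72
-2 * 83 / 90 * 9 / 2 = -83 / 10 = -8.30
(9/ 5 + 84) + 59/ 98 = 42337/ 490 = 86.40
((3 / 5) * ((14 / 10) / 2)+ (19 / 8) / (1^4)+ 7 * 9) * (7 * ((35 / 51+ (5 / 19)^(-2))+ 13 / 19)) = 35280108017 / 4845000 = 7281.76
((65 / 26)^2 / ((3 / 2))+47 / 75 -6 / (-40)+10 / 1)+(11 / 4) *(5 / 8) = 39989 / 2400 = 16.66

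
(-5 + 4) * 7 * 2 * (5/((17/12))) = -840/17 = -49.41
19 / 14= 1.36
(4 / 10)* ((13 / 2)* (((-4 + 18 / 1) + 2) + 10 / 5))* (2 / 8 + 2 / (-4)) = -117 / 10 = -11.70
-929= -929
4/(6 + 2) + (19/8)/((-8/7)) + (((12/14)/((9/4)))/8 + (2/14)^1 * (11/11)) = -1865/1344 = -1.39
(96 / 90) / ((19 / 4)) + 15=4339 / 285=15.22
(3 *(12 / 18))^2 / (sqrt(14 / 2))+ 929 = 4 *sqrt(7) / 7+ 929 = 930.51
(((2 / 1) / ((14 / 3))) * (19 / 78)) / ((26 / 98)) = 133 / 338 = 0.39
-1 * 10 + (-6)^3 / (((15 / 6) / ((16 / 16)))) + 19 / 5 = -463 / 5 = -92.60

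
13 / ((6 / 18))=39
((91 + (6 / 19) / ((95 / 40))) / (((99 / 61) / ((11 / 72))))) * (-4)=-2006839 / 58482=-34.32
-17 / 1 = -17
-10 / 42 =-5 / 21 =-0.24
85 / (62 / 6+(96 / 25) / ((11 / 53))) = 70125 / 23789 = 2.95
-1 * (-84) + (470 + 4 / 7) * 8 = 26940 / 7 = 3848.57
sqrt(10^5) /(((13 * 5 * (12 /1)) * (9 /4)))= 20 * sqrt(10) /351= 0.18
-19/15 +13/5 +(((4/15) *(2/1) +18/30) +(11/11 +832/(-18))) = -1924/45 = -42.76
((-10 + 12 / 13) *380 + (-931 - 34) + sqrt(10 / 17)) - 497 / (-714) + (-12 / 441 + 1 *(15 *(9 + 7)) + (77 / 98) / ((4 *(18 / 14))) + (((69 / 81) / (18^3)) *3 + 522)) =-1037716750633 / 284196276 + sqrt(170) / 17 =-3650.64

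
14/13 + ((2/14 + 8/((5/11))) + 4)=10383/455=22.82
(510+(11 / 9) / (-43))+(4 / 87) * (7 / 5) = 28620667 / 56115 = 510.04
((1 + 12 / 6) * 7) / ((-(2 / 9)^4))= -137781 / 16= -8611.31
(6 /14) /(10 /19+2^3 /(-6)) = -171 /322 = -0.53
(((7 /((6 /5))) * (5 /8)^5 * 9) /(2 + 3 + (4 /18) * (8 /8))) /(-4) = -2953125 /12320768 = -0.24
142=142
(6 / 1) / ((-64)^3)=-3 / 131072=-0.00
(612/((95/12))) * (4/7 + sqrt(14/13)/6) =1224 * sqrt(182)/1235 + 29376/665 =57.55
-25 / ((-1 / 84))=2100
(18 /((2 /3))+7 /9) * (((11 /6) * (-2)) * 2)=-5500 /27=-203.70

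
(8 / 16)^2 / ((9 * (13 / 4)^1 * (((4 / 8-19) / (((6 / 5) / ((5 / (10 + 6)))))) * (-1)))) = 64 / 36075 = 0.00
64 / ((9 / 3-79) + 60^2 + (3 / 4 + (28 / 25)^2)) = 160000 / 8815011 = 0.02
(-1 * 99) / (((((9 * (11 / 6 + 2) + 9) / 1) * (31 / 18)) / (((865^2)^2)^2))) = -372344806261561295714062500 / 899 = -414176647676931363419424.40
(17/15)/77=17/1155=0.01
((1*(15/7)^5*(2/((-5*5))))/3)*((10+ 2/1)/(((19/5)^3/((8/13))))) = -243000000/1498629769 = -0.16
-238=-238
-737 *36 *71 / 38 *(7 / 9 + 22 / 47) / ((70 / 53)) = -46761.97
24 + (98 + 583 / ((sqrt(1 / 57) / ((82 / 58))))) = 122 + 23903* sqrt(57) / 29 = 6344.89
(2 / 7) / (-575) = -0.00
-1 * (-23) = 23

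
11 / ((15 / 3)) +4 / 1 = 31 / 5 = 6.20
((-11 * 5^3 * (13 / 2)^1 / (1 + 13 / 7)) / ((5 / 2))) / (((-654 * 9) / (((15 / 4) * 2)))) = 25025 / 15696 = 1.59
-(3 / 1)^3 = -27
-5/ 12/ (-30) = 1/ 72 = 0.01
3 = 3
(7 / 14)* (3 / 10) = 3 / 20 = 0.15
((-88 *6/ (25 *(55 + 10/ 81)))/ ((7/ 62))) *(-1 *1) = 2651616/ 781375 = 3.39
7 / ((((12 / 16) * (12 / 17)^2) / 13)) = 243.51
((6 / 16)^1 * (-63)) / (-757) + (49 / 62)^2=3816743 / 5819816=0.66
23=23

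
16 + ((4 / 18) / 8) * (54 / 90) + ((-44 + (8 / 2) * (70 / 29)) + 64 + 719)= 1330529 / 1740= 764.67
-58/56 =-29/28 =-1.04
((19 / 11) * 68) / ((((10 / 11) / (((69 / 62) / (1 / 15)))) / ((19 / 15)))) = 423453 / 155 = 2731.95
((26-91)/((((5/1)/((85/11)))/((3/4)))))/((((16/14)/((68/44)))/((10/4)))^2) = -1173592875/1362944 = -861.07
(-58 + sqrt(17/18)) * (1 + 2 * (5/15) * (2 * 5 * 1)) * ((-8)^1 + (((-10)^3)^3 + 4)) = 1334000005336/3 - 11500000046 * sqrt(34)/9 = 437216007661.01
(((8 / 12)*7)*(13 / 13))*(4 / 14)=4 / 3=1.33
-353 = -353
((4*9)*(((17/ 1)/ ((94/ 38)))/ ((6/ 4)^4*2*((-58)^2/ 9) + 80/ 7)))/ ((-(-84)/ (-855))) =-0.66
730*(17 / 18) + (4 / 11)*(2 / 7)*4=478073 / 693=689.86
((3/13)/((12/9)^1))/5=9/260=0.03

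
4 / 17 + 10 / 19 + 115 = 37391 / 323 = 115.76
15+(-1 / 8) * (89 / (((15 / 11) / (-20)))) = 178.17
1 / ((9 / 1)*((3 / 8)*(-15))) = -0.02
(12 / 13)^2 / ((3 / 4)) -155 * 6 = -156978 / 169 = -928.86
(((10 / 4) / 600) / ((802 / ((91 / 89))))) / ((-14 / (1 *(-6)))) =13 / 5710240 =0.00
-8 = -8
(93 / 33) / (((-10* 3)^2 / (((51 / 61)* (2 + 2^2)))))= 527 / 33550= 0.02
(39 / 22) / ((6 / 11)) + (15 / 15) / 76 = 62 / 19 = 3.26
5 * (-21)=-105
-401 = -401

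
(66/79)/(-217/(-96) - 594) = -6336/4487753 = -0.00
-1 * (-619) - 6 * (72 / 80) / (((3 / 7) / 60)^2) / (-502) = 208289 / 251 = 829.84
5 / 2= 2.50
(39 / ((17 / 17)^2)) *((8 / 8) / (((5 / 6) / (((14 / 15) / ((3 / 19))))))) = 6916 / 25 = 276.64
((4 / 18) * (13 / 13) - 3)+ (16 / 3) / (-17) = -3.09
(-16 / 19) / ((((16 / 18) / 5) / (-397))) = 35730 / 19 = 1880.53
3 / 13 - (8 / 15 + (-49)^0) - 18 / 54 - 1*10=-2269 / 195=-11.64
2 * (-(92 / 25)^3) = -1557376 / 15625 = -99.67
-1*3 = -3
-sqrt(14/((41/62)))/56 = -sqrt(8897)/1148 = -0.08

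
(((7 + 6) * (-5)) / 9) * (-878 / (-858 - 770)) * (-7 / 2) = 199745 / 14652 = 13.63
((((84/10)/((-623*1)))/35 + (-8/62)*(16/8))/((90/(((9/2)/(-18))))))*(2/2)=62393/86908500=0.00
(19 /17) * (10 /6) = 95 /51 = 1.86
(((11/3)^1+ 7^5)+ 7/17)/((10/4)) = 342946/51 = 6724.43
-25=-25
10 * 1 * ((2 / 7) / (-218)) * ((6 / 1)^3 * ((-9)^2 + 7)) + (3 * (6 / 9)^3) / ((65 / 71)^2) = -7197021736 / 29013075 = -248.06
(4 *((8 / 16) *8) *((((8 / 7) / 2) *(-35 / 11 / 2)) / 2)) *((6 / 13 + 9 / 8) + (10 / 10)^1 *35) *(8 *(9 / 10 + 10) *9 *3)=-89584920 / 143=-626467.97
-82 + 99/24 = -623/8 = -77.88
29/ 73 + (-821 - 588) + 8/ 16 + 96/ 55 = -1406.36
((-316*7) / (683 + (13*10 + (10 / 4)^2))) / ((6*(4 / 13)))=-14378 / 9831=-1.46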